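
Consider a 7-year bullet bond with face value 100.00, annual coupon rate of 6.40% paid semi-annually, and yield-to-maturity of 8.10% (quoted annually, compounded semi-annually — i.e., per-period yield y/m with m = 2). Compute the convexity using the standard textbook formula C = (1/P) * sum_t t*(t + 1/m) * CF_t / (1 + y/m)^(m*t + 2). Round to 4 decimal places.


Coupon per period c = face * coupon_rate / m = 3.200000
Periods per year m = 2; per-period yield y/m = 0.040500
Number of cashflows N = 14
Cashflows (t years, CF_t, discount factor 1/(1+y/m)^(m*t), PV):
  t = 0.5000: CF_t = 3.200000, DF = 0.961076, PV = 3.075444
  t = 1.0000: CF_t = 3.200000, DF = 0.923668, PV = 2.955737
  t = 1.5000: CF_t = 3.200000, DF = 0.887715, PV = 2.840689
  t = 2.0000: CF_t = 3.200000, DF = 0.853162, PV = 2.730119
  t = 2.5000: CF_t = 3.200000, DF = 0.819954, PV = 2.623853
  t = 3.0000: CF_t = 3.200000, DF = 0.788039, PV = 2.521724
  t = 3.5000: CF_t = 3.200000, DF = 0.757365, PV = 2.423569
  t = 4.0000: CF_t = 3.200000, DF = 0.727886, PV = 2.329235
  t = 4.5000: CF_t = 3.200000, DF = 0.699554, PV = 2.238573
  t = 5.0000: CF_t = 3.200000, DF = 0.672325, PV = 2.151439
  t = 5.5000: CF_t = 3.200000, DF = 0.646156, PV = 2.067698
  t = 6.0000: CF_t = 3.200000, DF = 0.621005, PV = 1.987215
  t = 6.5000: CF_t = 3.200000, DF = 0.596833, PV = 1.909866
  t = 7.0000: CF_t = 103.200000, DF = 0.573602, PV = 59.195748
Price P = sum_t PV_t = 91.050911
Convexity numerator sum_t t*(t + 1/m) * CF_t / (1+y/m)^(m*t + 2):
  t = 0.5000: term = 1.420345
  t = 1.0000: term = 4.095179
  t = 1.5000: term = 7.871560
  t = 2.0000: term = 12.608618
  t = 2.5000: term = 18.176767
  t = 3.0000: term = 24.456967
  t = 3.5000: term = 31.340019
  t = 4.0000: term = 38.725911
  t = 4.5000: term = 46.523199
  t = 5.0000: term = 54.648426
  t = 5.5000: term = 63.025575
  t = 6.0000: term = 71.585556
  t = 6.5000: term = 80.265720
  t = 7.0000: term = 2870.553516
Convexity = (1/P) * sum = 3325.297358 / 91.050911 = 36.521297

Answer: Convexity = 36.5213


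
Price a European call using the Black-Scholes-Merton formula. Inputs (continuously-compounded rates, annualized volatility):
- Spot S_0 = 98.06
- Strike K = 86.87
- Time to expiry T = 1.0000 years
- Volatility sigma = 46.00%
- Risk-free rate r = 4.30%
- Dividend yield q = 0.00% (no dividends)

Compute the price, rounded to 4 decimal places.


Answer: Price = 24.9286

Derivation:
d1 = (ln(S/K) + (r - q + 0.5*sigma^2) * T) / (sigma * sqrt(T)) = 0.58688432
d2 = d1 - sigma * sqrt(T) = 0.12688432
exp(-rT) = 0.95791139; exp(-qT) = 1.00000000
C = S_0 * exp(-qT) * N(d1) - K * exp(-rT) * N(d2)
N(d1) = 0.72135930; N(d2) = 0.55048402
C = 98.0600 * 1.00000000 * 0.72135930 - 86.8700 * 0.95791139 * 0.55048402 = 24.9286


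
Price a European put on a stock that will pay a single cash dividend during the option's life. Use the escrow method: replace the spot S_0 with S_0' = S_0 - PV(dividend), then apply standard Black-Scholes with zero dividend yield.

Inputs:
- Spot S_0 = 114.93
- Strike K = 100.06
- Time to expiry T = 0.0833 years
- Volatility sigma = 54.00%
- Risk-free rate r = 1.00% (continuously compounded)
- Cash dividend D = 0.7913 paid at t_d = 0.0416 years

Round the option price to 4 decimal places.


PV(D) = D * exp(-r * t_d) = 0.7913 * 0.99958409 = 0.79097089
S_0' = S_0 - PV(D) = 114.9300 - 0.79097089 = 114.13902911
d1 = (ln(S_0'/K) + (r + sigma^2/2)*T) / (sigma*sqrt(T)) = 0.92795794
d2 = d1 - sigma*sqrt(T) = 0.77210455
exp(-rT) = 0.99916735
N(-d1) = 0.17671469; N(-d2) = 0.22002626
P = K * exp(-rT) * N(-d2) - S_0' * N(-d1) = 100.0600 * 0.99916735 * 0.22002626 - 114.13902911 * 0.17671469 = 1.8275

Answer: Price = 1.8275


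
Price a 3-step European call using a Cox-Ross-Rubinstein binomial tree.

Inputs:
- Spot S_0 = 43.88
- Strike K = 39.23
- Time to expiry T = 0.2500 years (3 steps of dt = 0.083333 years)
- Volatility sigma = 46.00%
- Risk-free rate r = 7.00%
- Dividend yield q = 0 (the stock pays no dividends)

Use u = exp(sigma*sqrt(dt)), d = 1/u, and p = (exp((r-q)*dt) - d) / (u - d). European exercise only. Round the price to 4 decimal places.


dt = T/N = 0.083333
u = exp(sigma*sqrt(dt)) = 1.142011; d = 1/u = 0.875648
p = (exp((r-q)*dt) - d) / (u - d) = 0.488815
Discount per step: exp(-r*dt) = 0.994184
Stock lattice S(k, i) with i counting down-moves:
  k=0: S(0,0) = 43.8800
  k=1: S(1,0) = 50.1114; S(1,1) = 38.4235
  k=2: S(2,0) = 57.2278; S(2,1) = 43.8800; S(2,2) = 33.6454
  k=3: S(3,0) = 65.3548; S(3,1) = 50.1114; S(3,2) = 38.4235; S(3,3) = 29.4616
Terminal payoffs V(N, i) = max(S_T - K, 0):
  V(3,0) = 26.124763; V(3,1) = 10.881434; V(3,2) = 0.000000; V(3,3) = 0.000000
Backward induction: V(k, i) = exp(-r*dt) * [p * V(k+1, i) + (1-p) * V(k+1, i+1)].
  V(2,0) = exp(-r*dt) * [p*26.124763 + (1-p)*10.881434] = 18.225974
  V(2,1) = exp(-r*dt) * [p*10.881434 + (1-p)*0.000000] = 5.288071
  V(2,2) = exp(-r*dt) * [p*0.000000 + (1-p)*0.000000] = 0.000000
  V(1,0) = exp(-r*dt) * [p*18.225974 + (1-p)*5.288071] = 11.544771
  V(1,1) = exp(-r*dt) * [p*5.288071 + (1-p)*0.000000] = 2.569854
  V(0,0) = exp(-r*dt) * [p*11.544771 + (1-p)*2.569854] = 6.916465

Answer: Price = V(0,0) = 6.9165


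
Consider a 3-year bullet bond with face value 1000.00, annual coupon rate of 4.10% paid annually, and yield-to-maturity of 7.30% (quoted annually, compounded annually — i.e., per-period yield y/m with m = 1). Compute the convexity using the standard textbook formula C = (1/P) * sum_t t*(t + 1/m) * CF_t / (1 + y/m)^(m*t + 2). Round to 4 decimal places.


Answer: Convexity = 9.8581

Derivation:
Coupon per period c = face * coupon_rate / m = 41.000000
Periods per year m = 1; per-period yield y/m = 0.073000
Number of cashflows N = 3
Cashflows (t years, CF_t, discount factor 1/(1+y/m)^(m*t), PV):
  t = 1.0000: CF_t = 41.000000, DF = 0.931966, PV = 38.210624
  t = 2.0000: CF_t = 41.000000, DF = 0.868561, PV = 35.611020
  t = 3.0000: CF_t = 1041.000000, DF = 0.809470, PV = 842.658418
Price P = sum_t PV_t = 916.480062
Convexity numerator sum_t t*(t + 1/m) * CF_t / (1+y/m)^(m*t + 2):
  t = 1.0000: term = 66.376552
  t = 2.0000: term = 185.582157
  t = 3.0000: term = 8782.807534
Convexity = (1/P) * sum = 9034.766243 / 916.480062 = 9.858115


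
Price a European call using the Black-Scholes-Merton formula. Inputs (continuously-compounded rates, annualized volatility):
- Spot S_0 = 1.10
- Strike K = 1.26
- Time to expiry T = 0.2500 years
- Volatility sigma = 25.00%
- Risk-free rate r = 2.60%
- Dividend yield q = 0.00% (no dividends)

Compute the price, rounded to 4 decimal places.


Answer: Price = 0.0114

Derivation:
d1 = (ln(S/K) + (r - q + 0.5*sigma^2) * T) / (sigma * sqrt(T)) = -0.97191233
d2 = d1 - sigma * sqrt(T) = -1.09691233
exp(-rT) = 0.99352108; exp(-qT) = 1.00000000
C = S_0 * exp(-qT) * N(d1) - K * exp(-rT) * N(d2)
N(d1) = 0.16554708; N(d2) = 0.13633986
C = 1.1000 * 1.00000000 * 0.16554708 - 1.2600 * 0.99352108 * 0.13633986 = 0.0114


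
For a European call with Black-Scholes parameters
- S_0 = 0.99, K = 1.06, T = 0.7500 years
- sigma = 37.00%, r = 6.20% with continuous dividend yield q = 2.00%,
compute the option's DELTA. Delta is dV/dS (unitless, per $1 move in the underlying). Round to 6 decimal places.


Answer: Delta = 0.510356

Derivation:
d1 = 0.0453087515; d2 = -0.2751206479
phi(d1) = 0.3985329996; exp(-qT) = 0.9851119396; exp(-rT) = 0.9545645606
N(d1) = 0.5180693940
Delta = exp(-qT) * N(d1) = 0.9851119396 * 0.5180693940 = 0.510356


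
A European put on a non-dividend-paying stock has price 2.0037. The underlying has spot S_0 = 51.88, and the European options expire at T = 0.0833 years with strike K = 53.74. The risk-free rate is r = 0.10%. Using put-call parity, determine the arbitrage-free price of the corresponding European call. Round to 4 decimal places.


Put-call parity: C - P = S_0 * exp(-qT) - K * exp(-rT).
S_0 * exp(-qT) = 51.8800 * 1.00000000 = 51.88000000
K * exp(-rT) = 53.7400 * 0.99991670 = 53.73552364
C = P + S*exp(-qT) - K*exp(-rT)
C = 2.0037 + 51.88000000 - 53.73552364 = 0.1482

Answer: Call price = 0.1482


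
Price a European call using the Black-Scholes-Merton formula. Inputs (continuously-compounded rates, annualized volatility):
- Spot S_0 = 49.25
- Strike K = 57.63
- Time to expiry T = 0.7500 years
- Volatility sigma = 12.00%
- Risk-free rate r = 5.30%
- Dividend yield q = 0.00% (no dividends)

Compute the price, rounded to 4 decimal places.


Answer: Price = 0.3509

Derivation:
d1 = (ln(S/K) + (r - q + 0.5*sigma^2) * T) / (sigma * sqrt(T)) = -1.07756556
d2 = d1 - sigma * sqrt(T) = -1.18148861
exp(-rT) = 0.96102967; exp(-qT) = 1.00000000
C = S_0 * exp(-qT) * N(d1) - K * exp(-rT) * N(d2)
N(d1) = 0.14061384; N(d2) = 0.11870434
C = 49.2500 * 1.00000000 * 0.14061384 - 57.6300 * 0.96102967 * 0.11870434 = 0.3509


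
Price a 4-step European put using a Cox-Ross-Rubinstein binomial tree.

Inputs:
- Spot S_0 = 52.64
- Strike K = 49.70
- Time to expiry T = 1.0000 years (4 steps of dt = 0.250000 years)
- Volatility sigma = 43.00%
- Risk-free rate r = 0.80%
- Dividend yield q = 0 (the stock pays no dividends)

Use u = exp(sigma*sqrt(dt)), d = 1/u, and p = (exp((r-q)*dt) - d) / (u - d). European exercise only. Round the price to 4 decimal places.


Answer: Price = V(0,0) = 7.0463

Derivation:
dt = T/N = 0.250000
u = exp(sigma*sqrt(dt)) = 1.239862; d = 1/u = 0.806541
p = (exp((r-q)*dt) - d) / (u - d) = 0.451076
Discount per step: exp(-r*dt) = 0.998002
Stock lattice S(k, i) with i counting down-moves:
  k=0: S(0,0) = 52.6400
  k=1: S(1,0) = 65.2663; S(1,1) = 42.4563
  k=2: S(2,0) = 80.9212; S(2,1) = 52.6400; S(2,2) = 34.2428
  k=3: S(3,0) = 100.3312; S(3,1) = 65.2663; S(3,2) = 42.4563; S(3,3) = 27.6182
  k=4: S(4,0) = 124.3968; S(4,1) = 80.9212; S(4,2) = 52.6400; S(4,3) = 34.2428; S(4,4) = 22.2753
Terminal payoffs V(N, i) = max(K - S_T, 0):
  V(4,0) = 0.000000; V(4,1) = 0.000000; V(4,2) = 0.000000; V(4,3) = 15.457201; V(4,4) = 27.424748
Backward induction: V(k, i) = exp(-r*dt) * [p * V(k+1, i) + (1-p) * V(k+1, i+1)].
  V(3,0) = exp(-r*dt) * [p*0.000000 + (1-p)*0.000000] = 0.000000
  V(3,1) = exp(-r*dt) * [p*0.000000 + (1-p)*0.000000] = 0.000000
  V(3,2) = exp(-r*dt) * [p*0.000000 + (1-p)*15.457201] = 8.467872
  V(3,3) = exp(-r*dt) * [p*15.457201 + (1-p)*27.424748] = 21.982463
  V(2,0) = exp(-r*dt) * [p*0.000000 + (1-p)*0.000000] = 0.000000
  V(2,1) = exp(-r*dt) * [p*0.000000 + (1-p)*8.467872] = 4.638929
  V(2,2) = exp(-r*dt) * [p*8.467872 + (1-p)*21.982463] = 15.854611
  V(1,0) = exp(-r*dt) * [p*0.000000 + (1-p)*4.638929] = 2.541331
  V(1,1) = exp(-r*dt) * [p*4.638929 + (1-p)*15.854611] = 10.773914
  V(0,0) = exp(-r*dt) * [p*2.541331 + (1-p)*10.773914] = 7.046285


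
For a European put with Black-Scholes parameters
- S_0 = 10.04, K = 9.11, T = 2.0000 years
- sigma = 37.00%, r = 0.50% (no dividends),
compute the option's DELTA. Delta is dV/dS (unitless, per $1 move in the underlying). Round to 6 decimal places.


Answer: Delta = -0.320426

Derivation:
d1 = 0.4665077802; d2 = -0.0567512379
phi(d1) = 0.3578099542; exp(-qT) = 1.0000000000; exp(-rT) = 0.9900498337
N(-d1) = 0.3204260400
Delta = -exp(-qT) * N(-d1) = -1.0000000000 * 0.3204260400 = -0.320426


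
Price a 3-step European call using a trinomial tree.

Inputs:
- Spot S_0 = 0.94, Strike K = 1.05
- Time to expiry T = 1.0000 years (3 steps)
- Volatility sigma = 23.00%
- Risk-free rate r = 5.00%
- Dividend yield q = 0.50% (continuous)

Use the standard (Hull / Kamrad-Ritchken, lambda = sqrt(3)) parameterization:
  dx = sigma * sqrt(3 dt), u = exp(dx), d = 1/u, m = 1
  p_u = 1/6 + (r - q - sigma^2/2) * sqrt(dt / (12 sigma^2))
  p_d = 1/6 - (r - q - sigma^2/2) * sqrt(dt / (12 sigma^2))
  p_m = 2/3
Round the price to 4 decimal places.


dt = T/N = 0.333333; dx = sigma*sqrt(3*dt) = 0.230000
u = exp(dx) = 1.258600; d = 1/u = 0.794534
p_u = 0.180109, p_m = 0.666667, p_d = 0.153225
Discount per step: exp(-r*dt) = 0.983471
Stock lattice S(k, j) with j the centered position index:
  k=0: S(0,+0) = 0.9400
  k=1: S(1,-1) = 0.7469; S(1,+0) = 0.9400; S(1,+1) = 1.1831
  k=2: S(2,-2) = 0.5934; S(2,-1) = 0.7469; S(2,+0) = 0.9400; S(2,+1) = 1.1831; S(2,+2) = 1.4890
  k=3: S(3,-3) = 0.4715; S(3,-2) = 0.5934; S(3,-1) = 0.7469; S(3,+0) = 0.9400; S(3,+1) = 1.1831; S(3,+2) = 1.4890; S(3,+3) = 1.8741
Terminal payoffs V(N, j) = max(S_T - K, 0):
  V(3,-3) = 0.000000; V(3,-2) = 0.000000; V(3,-1) = 0.000000; V(3,+0) = 0.000000; V(3,+1) = 0.133084; V(3,+2) = 0.439030; V(3,+3) = 0.824093
Backward induction: V(k, j) = exp(-r*dt) * [p_u * V(k+1, j+1) + p_m * V(k+1, j) + p_d * V(k+1, j-1)]
  V(2,-2) = exp(-r*dt) * [p_u*0.000000 + p_m*0.000000 + p_d*0.000000] = 0.000000
  V(2,-1) = exp(-r*dt) * [p_u*0.000000 + p_m*0.000000 + p_d*0.000000] = 0.000000
  V(2,+0) = exp(-r*dt) * [p_u*0.133084 + p_m*0.000000 + p_d*0.000000] = 0.023573
  V(2,+1) = exp(-r*dt) * [p_u*0.439030 + p_m*0.133084 + p_d*0.000000] = 0.165022
  V(2,+2) = exp(-r*dt) * [p_u*0.824093 + p_m*0.439030 + p_d*0.133084] = 0.453876
  V(1,-1) = exp(-r*dt) * [p_u*0.023573 + p_m*0.000000 + p_d*0.000000] = 0.004176
  V(1,+0) = exp(-r*dt) * [p_u*0.165022 + p_m*0.023573 + p_d*0.000000] = 0.044687
  V(1,+1) = exp(-r*dt) * [p_u*0.453876 + p_m*0.165022 + p_d*0.023573] = 0.192145
  V(0,+0) = exp(-r*dt) * [p_u*0.192145 + p_m*0.044687 + p_d*0.004176] = 0.063963

Answer: Price = V(0,0) = 0.0640


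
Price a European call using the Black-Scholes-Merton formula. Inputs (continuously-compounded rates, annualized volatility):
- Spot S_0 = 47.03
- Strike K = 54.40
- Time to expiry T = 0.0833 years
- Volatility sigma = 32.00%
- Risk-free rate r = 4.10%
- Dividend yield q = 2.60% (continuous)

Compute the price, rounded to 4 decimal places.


d1 = (ln(S/K) + (r - q + 0.5*sigma^2) * T) / (sigma * sqrt(T)) = -1.51654059
d2 = d1 - sigma * sqrt(T) = -1.60889816
exp(-rT) = 0.99659053; exp(-qT) = 0.99783654
C = S_0 * exp(-qT) * N(d1) - K * exp(-rT) * N(d2)
N(d1) = 0.06469136; N(d2) = 0.05381931
C = 47.0300 * 0.99783654 * 0.06469136 - 54.4000 * 0.99659053 * 0.05381931 = 0.1181

Answer: Price = 0.1181


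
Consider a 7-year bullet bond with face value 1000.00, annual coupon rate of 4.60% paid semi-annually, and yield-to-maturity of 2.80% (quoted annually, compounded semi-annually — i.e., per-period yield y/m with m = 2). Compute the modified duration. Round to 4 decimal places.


Answer: Modified duration = 6.0381

Derivation:
Coupon per period c = face * coupon_rate / m = 23.000000
Periods per year m = 2; per-period yield y/m = 0.014000
Number of cashflows N = 14
Cashflows (t years, CF_t, discount factor 1/(1+y/m)^(m*t), PV):
  t = 0.5000: CF_t = 23.000000, DF = 0.986193, PV = 22.682446
  t = 1.0000: CF_t = 23.000000, DF = 0.972577, PV = 22.369276
  t = 1.5000: CF_t = 23.000000, DF = 0.959149, PV = 22.060430
  t = 2.0000: CF_t = 23.000000, DF = 0.945906, PV = 21.755848
  t = 2.5000: CF_t = 23.000000, DF = 0.932847, PV = 21.455471
  t = 3.0000: CF_t = 23.000000, DF = 0.919967, PV = 21.159242
  t = 3.5000: CF_t = 23.000000, DF = 0.907265, PV = 20.867103
  t = 4.0000: CF_t = 23.000000, DF = 0.894739, PV = 20.578997
  t = 4.5000: CF_t = 23.000000, DF = 0.882386, PV = 20.294868
  t = 5.0000: CF_t = 23.000000, DF = 0.870203, PV = 20.014663
  t = 5.5000: CF_t = 23.000000, DF = 0.858188, PV = 19.738327
  t = 6.0000: CF_t = 23.000000, DF = 0.846339, PV = 19.465805
  t = 6.5000: CF_t = 23.000000, DF = 0.834654, PV = 19.197047
  t = 7.0000: CF_t = 1023.000000, DF = 0.823130, PV = 842.062377
Price P = sum_t PV_t = 1113.701900
First compute Macaulay numerator sum_t t * PV_t:
  t * PV_t at t = 0.5000: 11.341223
  t * PV_t at t = 1.0000: 22.369276
  t * PV_t at t = 1.5000: 33.090645
  t * PV_t at t = 2.0000: 43.511696
  t * PV_t at t = 2.5000: 53.638679
  t * PV_t at t = 3.0000: 63.477726
  t * PV_t at t = 3.5000: 73.034859
  t * PV_t at t = 4.0000: 82.315987
  t * PV_t at t = 4.5000: 91.326908
  t * PV_t at t = 5.0000: 100.073316
  t * PV_t at t = 5.5000: 108.560796
  t * PV_t at t = 6.0000: 116.794832
  t * PV_t at t = 6.5000: 124.780803
  t * PV_t at t = 7.0000: 5894.436640
Macaulay duration D = 6818.753385 / 1113.701900 = 6.122602
Modified duration = D / (1 + y/m) = 6.122602 / (1 + 0.014000) = 6.038069


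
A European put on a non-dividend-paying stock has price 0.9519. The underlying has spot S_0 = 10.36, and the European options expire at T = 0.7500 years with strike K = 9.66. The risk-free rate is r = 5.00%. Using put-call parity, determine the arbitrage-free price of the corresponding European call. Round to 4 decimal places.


Answer: Call price = 2.0074

Derivation:
Put-call parity: C - P = S_0 * exp(-qT) - K * exp(-rT).
S_0 * exp(-qT) = 10.3600 * 1.00000000 = 10.36000000
K * exp(-rT) = 9.6600 * 0.96319442 = 9.30445808
C = P + S*exp(-qT) - K*exp(-rT)
C = 0.9519 + 10.36000000 - 9.30445808 = 2.0074


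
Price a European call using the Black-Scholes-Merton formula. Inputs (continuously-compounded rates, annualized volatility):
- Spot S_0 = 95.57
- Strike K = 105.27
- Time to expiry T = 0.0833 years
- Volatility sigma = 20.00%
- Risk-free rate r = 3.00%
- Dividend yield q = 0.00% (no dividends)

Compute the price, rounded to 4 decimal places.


d1 = (ln(S/K) + (r - q + 0.5*sigma^2) * T) / (sigma * sqrt(T)) = -1.60254574
d2 = d1 - sigma * sqrt(T) = -1.66026922
exp(-rT) = 0.99750412; exp(-qT) = 1.00000000
C = S_0 * exp(-qT) * N(d1) - K * exp(-rT) * N(d2)
N(d1) = 0.05451749; N(d2) = 0.04843015
C = 95.5700 * 1.00000000 * 0.05451749 - 105.2700 * 0.99750412 * 0.04843015 = 0.1247

Answer: Price = 0.1247


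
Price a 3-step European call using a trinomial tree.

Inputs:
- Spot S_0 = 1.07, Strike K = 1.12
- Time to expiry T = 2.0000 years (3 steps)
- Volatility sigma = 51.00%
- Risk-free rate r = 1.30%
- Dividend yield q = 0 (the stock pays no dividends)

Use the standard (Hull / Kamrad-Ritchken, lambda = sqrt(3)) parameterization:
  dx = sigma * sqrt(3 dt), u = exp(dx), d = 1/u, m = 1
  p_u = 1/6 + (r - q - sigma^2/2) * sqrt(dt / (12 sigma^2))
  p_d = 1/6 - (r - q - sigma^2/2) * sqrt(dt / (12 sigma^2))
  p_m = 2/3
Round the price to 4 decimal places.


Answer: Price = V(0,0) = 0.2625

Derivation:
dt = T/N = 0.666667; dx = sigma*sqrt(3*dt) = 0.721249
u = exp(dx) = 2.057001; d = 1/u = 0.486145
p_u = 0.112571, p_m = 0.666667, p_d = 0.220763
Discount per step: exp(-r*dt) = 0.991371
Stock lattice S(k, j) with j the centered position index:
  k=0: S(0,+0) = 1.0700
  k=1: S(1,-1) = 0.5202; S(1,+0) = 1.0700; S(1,+1) = 2.2010
  k=2: S(2,-2) = 0.2529; S(2,-1) = 0.5202; S(2,+0) = 1.0700; S(2,+1) = 2.2010; S(2,+2) = 4.5274
  k=3: S(3,-3) = 0.1229; S(3,-2) = 0.2529; S(3,-1) = 0.5202; S(3,+0) = 1.0700; S(3,+1) = 2.2010; S(3,+2) = 4.5274; S(3,+3) = 9.3129
Terminal payoffs V(N, j) = max(S_T - K, 0):
  V(3,-3) = 0.000000; V(3,-2) = 0.000000; V(3,-1) = 0.000000; V(3,+0) = 0.000000; V(3,+1) = 1.080991; V(3,+2) = 3.407439; V(3,+3) = 8.192945
Backward induction: V(k, j) = exp(-r*dt) * [p_u * V(k+1, j+1) + p_m * V(k+1, j) + p_d * V(k+1, j-1)]
  V(2,-2) = exp(-r*dt) * [p_u*0.000000 + p_m*0.000000 + p_d*0.000000] = 0.000000
  V(2,-1) = exp(-r*dt) * [p_u*0.000000 + p_m*0.000000 + p_d*0.000000] = 0.000000
  V(2,+0) = exp(-r*dt) * [p_u*1.080991 + p_m*0.000000 + p_d*0.000000] = 0.120638
  V(2,+1) = exp(-r*dt) * [p_u*3.407439 + p_m*1.080991 + p_d*0.000000] = 1.094710
  V(2,+2) = exp(-r*dt) * [p_u*8.192945 + p_m*3.407439 + p_d*1.080991] = 3.402934
  V(1,-1) = exp(-r*dt) * [p_u*0.120638 + p_m*0.000000 + p_d*0.000000] = 0.013463
  V(1,+0) = exp(-r*dt) * [p_u*1.094710 + p_m*0.120638 + p_d*0.000000] = 0.201900
  V(1,+1) = exp(-r*dt) * [p_u*3.402934 + p_m*1.094710 + p_d*0.120638] = 1.129676
  V(0,+0) = exp(-r*dt) * [p_u*1.129676 + p_m*0.201900 + p_d*0.013463] = 0.262456


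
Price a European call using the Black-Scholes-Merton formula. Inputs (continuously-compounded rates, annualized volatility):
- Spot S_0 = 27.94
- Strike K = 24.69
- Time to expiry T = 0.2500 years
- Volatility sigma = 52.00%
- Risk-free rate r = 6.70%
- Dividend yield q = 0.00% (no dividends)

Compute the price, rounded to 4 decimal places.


Answer: Price = 4.9123

Derivation:
d1 = (ln(S/K) + (r - q + 0.5*sigma^2) * T) / (sigma * sqrt(T)) = 0.67004250
d2 = d1 - sigma * sqrt(T) = 0.41004250
exp(-rT) = 0.98338950; exp(-qT) = 1.00000000
C = S_0 * exp(-qT) * N(d1) - K * exp(-rT) * N(d2)
N(d1) = 0.74858465; N(d2) = 0.65911261
C = 27.9400 * 1.00000000 * 0.74858465 - 24.6900 * 0.98338950 * 0.65911261 = 4.9123


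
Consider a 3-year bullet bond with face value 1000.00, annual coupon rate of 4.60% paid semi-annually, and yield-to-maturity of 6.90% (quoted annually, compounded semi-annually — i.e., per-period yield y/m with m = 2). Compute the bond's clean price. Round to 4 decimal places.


Answer: Price = 938.6209

Derivation:
Coupon per period c = face * coupon_rate / m = 23.000000
Periods per year m = 2; per-period yield y/m = 0.034500
Number of cashflows N = 6
Cashflows (t years, CF_t, discount factor 1/(1+y/m)^(m*t), PV):
  t = 0.5000: CF_t = 23.000000, DF = 0.966651, PV = 22.232963
  t = 1.0000: CF_t = 23.000000, DF = 0.934413, PV = 21.491506
  t = 1.5000: CF_t = 23.000000, DF = 0.903251, PV = 20.774776
  t = 2.0000: CF_t = 23.000000, DF = 0.873128, PV = 20.081949
  t = 2.5000: CF_t = 23.000000, DF = 0.844010, PV = 19.412227
  t = 3.0000: CF_t = 1023.000000, DF = 0.815863, PV = 834.627449
Price P = sum_t PV_t = 938.620870


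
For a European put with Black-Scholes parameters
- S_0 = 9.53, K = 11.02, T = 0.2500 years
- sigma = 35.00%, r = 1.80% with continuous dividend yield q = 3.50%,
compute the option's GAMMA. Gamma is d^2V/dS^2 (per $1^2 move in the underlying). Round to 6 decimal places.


Answer: Gamma = 0.176715

Derivation:
d1 = -0.7668833489; d2 = -0.9418833489
phi(d1) = 0.2973059402; exp(-qT) = 0.9912881698; exp(-rT) = 0.9955101098
Gamma = exp(-qT) * phi(d1) / (S * sigma * sqrt(T)) = 0.9912881698 * 0.2973059402 / (9.5300 * 0.3500 * 0.5000000000) = 0.176715


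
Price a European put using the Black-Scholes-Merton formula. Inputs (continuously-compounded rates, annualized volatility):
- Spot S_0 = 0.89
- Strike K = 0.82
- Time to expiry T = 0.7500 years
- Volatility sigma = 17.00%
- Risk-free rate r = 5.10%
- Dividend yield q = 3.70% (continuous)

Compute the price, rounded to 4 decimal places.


Answer: Price = 0.0196

Derivation:
d1 = (ln(S/K) + (r - q + 0.5*sigma^2) * T) / (sigma * sqrt(T)) = 0.70134217
d2 = d1 - sigma * sqrt(T) = 0.55411785
exp(-rT) = 0.96247229; exp(-qT) = 0.97263149
P = K * exp(-rT) * N(-d2) - S_0 * exp(-qT) * N(-d1)
N(-d1) = 0.24154475; N(-d2) = 0.28974910
P = 0.8200 * 0.96247229 * 0.28974910 - 0.8900 * 0.97263149 * 0.24154475 = 0.0196


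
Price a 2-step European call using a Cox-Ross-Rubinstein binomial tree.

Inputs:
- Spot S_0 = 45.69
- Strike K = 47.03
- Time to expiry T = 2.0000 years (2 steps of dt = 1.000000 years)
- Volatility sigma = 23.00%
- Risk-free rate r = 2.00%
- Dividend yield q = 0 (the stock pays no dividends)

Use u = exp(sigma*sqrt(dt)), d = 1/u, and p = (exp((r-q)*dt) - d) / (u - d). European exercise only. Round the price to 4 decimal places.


dt = T/N = 1.000000
u = exp(sigma*sqrt(dt)) = 1.258600; d = 1/u = 0.794534
p = (exp((r-q)*dt) - d) / (u - d) = 0.486283
Discount per step: exp(-r*dt) = 0.980199
Stock lattice S(k, i) with i counting down-moves:
  k=0: S(0,0) = 45.6900
  k=1: S(1,0) = 57.5054; S(1,1) = 36.3022
  k=2: S(2,0) = 72.3763; S(2,1) = 45.6900; S(2,2) = 28.8433
Terminal payoffs V(N, i) = max(S_T - K, 0):
  V(2,0) = 25.346340; V(2,1) = 0.000000; V(2,2) = 0.000000
Backward induction: V(k, i) = exp(-r*dt) * [p * V(k+1, i) + (1-p) * V(k+1, i+1)].
  V(1,0) = exp(-r*dt) * [p*25.346340 + (1-p)*0.000000] = 12.081440
  V(1,1) = exp(-r*dt) * [p*0.000000 + (1-p)*0.000000] = 0.000000
  V(0,0) = exp(-r*dt) * [p*12.081440 + (1-p)*0.000000] = 5.758670

Answer: Price = V(0,0) = 5.7587


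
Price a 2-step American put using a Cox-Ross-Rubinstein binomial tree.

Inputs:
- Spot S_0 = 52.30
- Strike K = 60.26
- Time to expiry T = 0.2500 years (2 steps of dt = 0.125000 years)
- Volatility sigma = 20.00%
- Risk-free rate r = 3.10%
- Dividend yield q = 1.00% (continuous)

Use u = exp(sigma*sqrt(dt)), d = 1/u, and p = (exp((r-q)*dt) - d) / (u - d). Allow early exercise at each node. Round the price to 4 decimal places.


Answer: Price = V(0,0) = 7.9600

Derivation:
dt = T/N = 0.125000
u = exp(sigma*sqrt(dt)) = 1.073271; d = 1/u = 0.931731
p = (exp((r-q)*dt) - d) / (u - d) = 0.500900
Discount per step: exp(-r*dt) = 0.996132
Stock lattice S(k, i) with i counting down-moves:
  k=0: S(0,0) = 52.3000
  k=1: S(1,0) = 56.1321; S(1,1) = 48.7296
  k=2: S(2,0) = 60.2449; S(2,1) = 52.3000; S(2,2) = 45.4029
Terminal payoffs V(N, i) = max(K - S_T, 0):
  V(2,0) = 0.015112; V(2,1) = 7.960000; V(2,2) = 14.857144
Backward induction: V(k, i) = exp(-r*dt) * [p * V(k+1, i) + (1-p) * V(k+1, i+1)]; then take max(V_cont, immediate exercise) for American.
  V(1,0) = exp(-r*dt) * [p*0.015112 + (1-p)*7.960000] = 3.965010; exercise = 4.127944; V(1,0) = max -> 4.127944
  V(1,1) = exp(-r*dt) * [p*7.960000 + (1-p)*14.857144] = 11.358265; exercise = 11.530447; V(1,1) = max -> 11.530447
  V(0,0) = exp(-r*dt) * [p*4.127944 + (1-p)*11.530447] = 7.792278; exercise = 7.960000; V(0,0) = max -> 7.960000


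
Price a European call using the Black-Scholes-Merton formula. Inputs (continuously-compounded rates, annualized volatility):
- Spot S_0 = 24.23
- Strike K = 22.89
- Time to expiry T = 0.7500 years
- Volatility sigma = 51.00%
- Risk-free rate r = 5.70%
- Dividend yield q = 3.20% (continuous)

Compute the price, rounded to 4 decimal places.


d1 = (ln(S/K) + (r - q + 0.5*sigma^2) * T) / (sigma * sqrt(T)) = 0.39209759
d2 = d1 - sigma * sqrt(T) = -0.04957537
exp(-rT) = 0.95815090; exp(-qT) = 0.97628571
C = S_0 * exp(-qT) * N(d1) - K * exp(-rT) * N(d2)
N(d1) = 0.65250695; N(d2) = 0.48023039
C = 24.2300 * 0.97628571 * 0.65250695 - 22.8900 * 0.95815090 * 0.48023039 = 4.9029

Answer: Price = 4.9029


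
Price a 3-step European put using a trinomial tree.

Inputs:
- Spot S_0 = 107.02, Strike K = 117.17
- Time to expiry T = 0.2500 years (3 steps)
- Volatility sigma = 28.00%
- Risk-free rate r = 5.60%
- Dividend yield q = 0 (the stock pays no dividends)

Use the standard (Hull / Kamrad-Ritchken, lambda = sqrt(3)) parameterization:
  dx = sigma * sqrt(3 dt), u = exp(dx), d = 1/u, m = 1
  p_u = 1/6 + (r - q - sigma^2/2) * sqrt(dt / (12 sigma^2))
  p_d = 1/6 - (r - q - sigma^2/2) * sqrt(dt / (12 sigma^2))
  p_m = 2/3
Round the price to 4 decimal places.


dt = T/N = 0.083333; dx = sigma*sqrt(3*dt) = 0.140000
u = exp(dx) = 1.150274; d = 1/u = 0.869358
p_u = 0.171667, p_m = 0.666667, p_d = 0.161667
Discount per step: exp(-r*dt) = 0.995344
Stock lattice S(k, j) with j the centered position index:
  k=0: S(0,+0) = 107.0200
  k=1: S(1,-1) = 93.0387; S(1,+0) = 107.0200; S(1,+1) = 123.1023
  k=2: S(2,-2) = 80.8840; S(2,-1) = 93.0387; S(2,+0) = 107.0200; S(2,+1) = 123.1023; S(2,+2) = 141.6014
  k=3: S(3,-3) = 70.3172; S(3,-2) = 80.8840; S(3,-1) = 93.0387; S(3,+0) = 107.0200; S(3,+1) = 123.1023; S(3,+2) = 141.6014; S(3,+3) = 162.8803
Terminal payoffs V(N, j) = max(K - S_T, 0):
  V(3,-3) = 46.852849; V(3,-2) = 36.286024; V(3,-1) = 24.131282; V(3,+0) = 10.150000; V(3,+1) = 0.000000; V(3,+2) = 0.000000; V(3,+3) = 0.000000
Backward induction: V(k, j) = exp(-r*dt) * [p_u * V(k+1, j+1) + p_m * V(k+1, j) + p_d * V(k+1, j-1)]
  V(2,-2) = exp(-r*dt) * [p_u*24.131282 + p_m*36.286024 + p_d*46.852849] = 35.740584
  V(2,-1) = exp(-r*dt) * [p_u*10.150000 + p_m*24.131282 + p_d*36.286024] = 23.585854
  V(2,+0) = exp(-r*dt) * [p_u*0.000000 + p_m*10.150000 + p_d*24.131282] = 10.618223
  V(2,+1) = exp(-r*dt) * [p_u*0.000000 + p_m*0.000000 + p_d*10.150000] = 1.633277
  V(2,+2) = exp(-r*dt) * [p_u*0.000000 + p_m*0.000000 + p_d*0.000000] = 0.000000
  V(1,-1) = exp(-r*dt) * [p_u*10.618223 + p_m*23.585854 + p_d*35.740584] = 23.216163
  V(1,+0) = exp(-r*dt) * [p_u*1.633277 + p_m*10.618223 + p_d*23.585854] = 11.120225
  V(1,+1) = exp(-r*dt) * [p_u*0.000000 + p_m*1.633277 + p_d*10.618223] = 2.792402
  V(0,+0) = exp(-r*dt) * [p_u*2.792402 + p_m*11.120225 + p_d*23.216163] = 11.591904

Answer: Price = V(0,0) = 11.5919


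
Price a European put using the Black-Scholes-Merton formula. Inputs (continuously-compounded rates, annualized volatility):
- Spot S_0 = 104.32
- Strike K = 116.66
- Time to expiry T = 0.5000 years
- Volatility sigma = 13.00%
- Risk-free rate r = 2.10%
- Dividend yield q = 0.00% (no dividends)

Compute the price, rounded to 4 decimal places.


Answer: Price = 11.8105

Derivation:
d1 = (ln(S/K) + (r - q + 0.5*sigma^2) * T) / (sigma * sqrt(T)) = -1.05604356
d2 = d1 - sigma * sqrt(T) = -1.14796744
exp(-rT) = 0.98955493; exp(-qT) = 1.00000000
P = K * exp(-rT) * N(-d2) - S_0 * exp(-qT) * N(-d1)
N(-d1) = 0.85452584; N(-d2) = 0.87450900
P = 116.6600 * 0.98955493 * 0.87450900 - 104.3200 * 1.00000000 * 0.85452584 = 11.8105


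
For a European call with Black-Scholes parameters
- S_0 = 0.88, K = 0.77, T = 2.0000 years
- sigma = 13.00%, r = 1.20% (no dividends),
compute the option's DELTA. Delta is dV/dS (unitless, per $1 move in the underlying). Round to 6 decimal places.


d1 = 0.9487816967; d2 = 0.7649339336
phi(d1) = 0.2543530829; exp(-qT) = 1.0000000000; exp(-rT) = 0.9762857098
N(d1) = 0.8286341736
Delta = exp(-qT) * N(d1) = 1.0000000000 * 0.8286341736 = 0.828634

Answer: Delta = 0.828634


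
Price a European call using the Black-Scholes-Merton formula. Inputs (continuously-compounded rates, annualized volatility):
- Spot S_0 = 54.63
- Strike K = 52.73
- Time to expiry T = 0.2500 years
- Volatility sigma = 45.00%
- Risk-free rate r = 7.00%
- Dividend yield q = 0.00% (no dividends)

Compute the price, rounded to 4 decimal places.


d1 = (ln(S/K) + (r - q + 0.5*sigma^2) * T) / (sigma * sqrt(T)) = 0.34760502
d2 = d1 - sigma * sqrt(T) = 0.12260502
exp(-rT) = 0.98265224; exp(-qT) = 1.00000000
C = S_0 * exp(-qT) * N(d1) - K * exp(-rT) * N(d2)
N(d1) = 0.63593158; N(d2) = 0.54879006
C = 54.6300 * 1.00000000 * 0.63593158 - 52.7300 * 0.98265224 * 0.54879006 = 6.3052

Answer: Price = 6.3052


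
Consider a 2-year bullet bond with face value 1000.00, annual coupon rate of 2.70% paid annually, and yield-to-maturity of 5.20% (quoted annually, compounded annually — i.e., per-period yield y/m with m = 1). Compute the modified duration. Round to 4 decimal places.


Coupon per period c = face * coupon_rate / m = 27.000000
Periods per year m = 1; per-period yield y/m = 0.052000
Number of cashflows N = 2
Cashflows (t years, CF_t, discount factor 1/(1+y/m)^(m*t), PV):
  t = 1.0000: CF_t = 27.000000, DF = 0.950570, PV = 25.665399
  t = 2.0000: CF_t = 1027.000000, DF = 0.903584, PV = 927.980743
Price P = sum_t PV_t = 953.646142
First compute Macaulay numerator sum_t t * PV_t:
  t * PV_t at t = 1.0000: 25.665399
  t * PV_t at t = 2.0000: 1855.961486
Macaulay duration D = 1881.626885 / 953.646142 = 1.973087
Modified duration = D / (1 + y/m) = 1.973087 / (1 + 0.052000) = 1.875558

Answer: Modified duration = 1.8756


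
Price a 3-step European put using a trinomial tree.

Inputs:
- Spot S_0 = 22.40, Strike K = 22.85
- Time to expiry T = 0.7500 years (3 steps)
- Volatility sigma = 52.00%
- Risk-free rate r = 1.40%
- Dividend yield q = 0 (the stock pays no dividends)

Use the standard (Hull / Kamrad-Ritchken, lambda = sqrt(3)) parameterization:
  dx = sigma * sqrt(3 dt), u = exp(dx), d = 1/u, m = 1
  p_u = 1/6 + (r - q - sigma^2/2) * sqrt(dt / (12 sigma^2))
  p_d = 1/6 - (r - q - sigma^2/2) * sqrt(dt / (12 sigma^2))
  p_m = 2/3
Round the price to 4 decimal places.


Answer: Price = V(0,0) = 3.8080

Derivation:
dt = T/N = 0.250000; dx = sigma*sqrt(3*dt) = 0.450333
u = exp(dx) = 1.568835; d = 1/u = 0.637416
p_u = 0.133025, p_m = 0.666667, p_d = 0.200308
Discount per step: exp(-r*dt) = 0.996506
Stock lattice S(k, j) with j the centered position index:
  k=0: S(0,+0) = 22.4000
  k=1: S(1,-1) = 14.2781; S(1,+0) = 22.4000; S(1,+1) = 35.1419
  k=2: S(2,-2) = 9.1011; S(2,-1) = 14.2781; S(2,+0) = 22.4000; S(2,+1) = 35.1419; S(2,+2) = 55.1318
  k=3: S(3,-3) = 5.8012; S(3,-2) = 9.1011; S(3,-1) = 14.2781; S(3,+0) = 22.4000; S(3,+1) = 35.1419; S(3,+2) = 55.1318; S(3,+3) = 86.4927
Terminal payoffs V(N, j) = max(K - S_T, 0):
  V(3,-3) = 17.048820; V(3,-2) = 13.748907; V(3,-1) = 8.571888; V(3,+0) = 0.450000; V(3,+1) = 0.000000; V(3,+2) = 0.000000; V(3,+3) = 0.000000
Backward induction: V(k, j) = exp(-r*dt) * [p_u * V(k+1, j+1) + p_m * V(k+1, j) + p_d * V(k+1, j-1)]
  V(2,-2) = exp(-r*dt) * [p_u*8.571888 + p_m*13.748907 + p_d*17.048820] = 13.673294
  V(2,-1) = exp(-r*dt) * [p_u*0.450000 + p_m*8.571888 + p_d*13.748907] = 8.498677
  V(2,+0) = exp(-r*dt) * [p_u*0.000000 + p_m*0.450000 + p_d*8.571888] = 2.009974
  V(2,+1) = exp(-r*dt) * [p_u*0.000000 + p_m*0.000000 + p_d*0.450000] = 0.089824
  V(2,+2) = exp(-r*dt) * [p_u*0.000000 + p_m*0.000000 + p_d*0.000000] = 0.000000
  V(1,-1) = exp(-r*dt) * [p_u*2.009974 + p_m*8.498677 + p_d*13.673294] = 8.641739
  V(1,+0) = exp(-r*dt) * [p_u*0.089824 + p_m*2.009974 + p_d*8.498677] = 3.043617
  V(1,+1) = exp(-r*dt) * [p_u*0.000000 + p_m*0.089824 + p_d*2.009974] = 0.460881
  V(0,+0) = exp(-r*dt) * [p_u*0.460881 + p_m*3.043617 + p_d*8.641739] = 3.808048


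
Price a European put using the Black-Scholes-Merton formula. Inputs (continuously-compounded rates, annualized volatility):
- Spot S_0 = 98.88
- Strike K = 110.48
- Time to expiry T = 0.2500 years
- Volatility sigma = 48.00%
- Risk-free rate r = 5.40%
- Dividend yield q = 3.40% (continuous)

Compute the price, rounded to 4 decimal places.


Answer: Price = 16.3078

Derivation:
d1 = (ln(S/K) + (r - q + 0.5*sigma^2) * T) / (sigma * sqrt(T)) = -0.32136465
d2 = d1 - sigma * sqrt(T) = -0.56136465
exp(-rT) = 0.98659072; exp(-qT) = 0.99153602
P = K * exp(-rT) * N(-d2) - S_0 * exp(-qT) * N(-d1)
N(-d1) = 0.62603296; N(-d2) = 0.71272551
P = 110.4800 * 0.98659072 * 0.71272551 - 98.8800 * 0.99153602 * 0.62603296 = 16.3078


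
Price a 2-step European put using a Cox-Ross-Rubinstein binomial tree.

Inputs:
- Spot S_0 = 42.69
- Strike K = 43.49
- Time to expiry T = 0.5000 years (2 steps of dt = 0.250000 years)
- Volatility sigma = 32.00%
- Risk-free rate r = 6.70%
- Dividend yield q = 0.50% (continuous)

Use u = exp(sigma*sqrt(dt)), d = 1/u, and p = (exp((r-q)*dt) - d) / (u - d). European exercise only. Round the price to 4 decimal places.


Answer: Price = V(0,0) = 3.3024

Derivation:
dt = T/N = 0.250000
u = exp(sigma*sqrt(dt)) = 1.173511; d = 1/u = 0.852144
p = (exp((r-q)*dt) - d) / (u - d) = 0.508692
Discount per step: exp(-r*dt) = 0.983390
Stock lattice S(k, i) with i counting down-moves:
  k=0: S(0,0) = 42.6900
  k=1: S(1,0) = 50.0972; S(1,1) = 36.3780
  k=2: S(2,0) = 58.7896; S(2,1) = 42.6900; S(2,2) = 30.9993
Terminal payoffs V(N, i) = max(K - S_T, 0):
  V(2,0) = 0.000000; V(2,1) = 0.800000; V(2,2) = 12.490698
Backward induction: V(k, i) = exp(-r*dt) * [p * V(k+1, i) + (1-p) * V(k+1, i+1)].
  V(1,0) = exp(-r*dt) * [p*0.000000 + (1-p)*0.800000] = 0.386517
  V(1,1) = exp(-r*dt) * [p*0.800000 + (1-p)*12.490698] = 6.435035
  V(0,0) = exp(-r*dt) * [p*0.386517 + (1-p)*6.435035] = 3.302419


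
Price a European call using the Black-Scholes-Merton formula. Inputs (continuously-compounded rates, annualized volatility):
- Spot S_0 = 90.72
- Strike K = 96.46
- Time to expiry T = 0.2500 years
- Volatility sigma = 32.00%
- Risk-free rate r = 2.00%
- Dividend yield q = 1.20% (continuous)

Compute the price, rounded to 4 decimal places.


Answer: Price = 3.5815

Derivation:
d1 = (ln(S/K) + (r - q + 0.5*sigma^2) * T) / (sigma * sqrt(T)) = -0.29094109
d2 = d1 - sigma * sqrt(T) = -0.45094109
exp(-rT) = 0.99501248; exp(-qT) = 0.99700450
C = S_0 * exp(-qT) * N(d1) - K * exp(-rT) * N(d2)
N(d1) = 0.38554819; N(d2) = 0.32601600
C = 90.7200 * 0.99700450 * 0.38554819 - 96.4600 * 0.99501248 * 0.32601600 = 3.5815


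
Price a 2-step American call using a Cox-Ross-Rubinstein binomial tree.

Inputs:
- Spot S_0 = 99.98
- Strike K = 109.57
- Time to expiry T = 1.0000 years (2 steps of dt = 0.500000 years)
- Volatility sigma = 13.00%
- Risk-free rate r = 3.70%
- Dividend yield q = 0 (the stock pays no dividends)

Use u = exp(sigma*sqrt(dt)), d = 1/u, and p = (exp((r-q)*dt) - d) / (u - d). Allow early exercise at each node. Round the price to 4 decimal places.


Answer: Price = V(0,0) = 3.4146

Derivation:
dt = T/N = 0.500000
u = exp(sigma*sqrt(dt)) = 1.096281; d = 1/u = 0.912175
p = (exp((r-q)*dt) - d) / (u - d) = 0.578456
Discount per step: exp(-r*dt) = 0.981670
Stock lattice S(k, i) with i counting down-moves:
  k=0: S(0,0) = 99.9800
  k=1: S(1,0) = 109.6062; S(1,1) = 91.1992
  k=2: S(2,0) = 120.1592; S(2,1) = 99.9800; S(2,2) = 83.1896
Terminal payoffs V(N, i) = max(S_T - K, 0):
  V(2,0) = 10.589248; V(2,1) = 0.000000; V(2,2) = 0.000000
Backward induction: V(k, i) = exp(-r*dt) * [p * V(k+1, i) + (1-p) * V(k+1, i+1)]; then take max(V_cont, immediate exercise) for American.
  V(1,0) = exp(-r*dt) * [p*10.589248 + (1-p)*0.000000] = 6.013131; exercise = 0.036212; V(1,0) = max -> 6.013131
  V(1,1) = exp(-r*dt) * [p*0.000000 + (1-p)*0.000000] = 0.000000; exercise = 0.000000; V(1,1) = max -> 0.000000
  V(0,0) = exp(-r*dt) * [p*6.013131 + (1-p)*0.000000] = 3.414572; exercise = 0.000000; V(0,0) = max -> 3.414572


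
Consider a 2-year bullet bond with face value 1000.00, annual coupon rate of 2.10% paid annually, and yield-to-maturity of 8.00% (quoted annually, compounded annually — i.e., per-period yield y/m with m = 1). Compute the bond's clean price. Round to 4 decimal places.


Answer: Price = 894.7874

Derivation:
Coupon per period c = face * coupon_rate / m = 21.000000
Periods per year m = 1; per-period yield y/m = 0.080000
Number of cashflows N = 2
Cashflows (t years, CF_t, discount factor 1/(1+y/m)^(m*t), PV):
  t = 1.0000: CF_t = 21.000000, DF = 0.925926, PV = 19.444444
  t = 2.0000: CF_t = 1021.000000, DF = 0.857339, PV = 875.342936
Price P = sum_t PV_t = 894.787380


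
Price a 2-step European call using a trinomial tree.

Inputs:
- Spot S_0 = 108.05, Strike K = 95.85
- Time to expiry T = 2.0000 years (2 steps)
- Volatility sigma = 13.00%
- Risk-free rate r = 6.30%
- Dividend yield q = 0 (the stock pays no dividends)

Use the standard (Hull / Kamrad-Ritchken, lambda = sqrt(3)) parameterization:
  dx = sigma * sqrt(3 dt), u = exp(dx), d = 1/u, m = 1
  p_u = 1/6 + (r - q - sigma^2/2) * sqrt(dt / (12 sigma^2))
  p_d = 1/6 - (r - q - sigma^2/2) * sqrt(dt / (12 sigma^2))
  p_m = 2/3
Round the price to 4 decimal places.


Answer: Price = V(0,0) = 23.7995

Derivation:
dt = T/N = 1.000000; dx = sigma*sqrt(3*dt) = 0.225167
u = exp(dx) = 1.252531; d = 1/u = 0.798383
p_u = 0.287799, p_m = 0.666667, p_d = 0.045534
Discount per step: exp(-r*dt) = 0.938943
Stock lattice S(k, j) with j the centered position index:
  k=0: S(0,+0) = 108.0500
  k=1: S(1,-1) = 86.2653; S(1,+0) = 108.0500; S(1,+1) = 135.3360
  k=2: S(2,-2) = 68.8728; S(2,-1) = 86.2653; S(2,+0) = 108.0500; S(2,+1) = 135.3360; S(2,+2) = 169.5126
Terminal payoffs V(N, j) = max(S_T - K, 0):
  V(2,-2) = 0.000000; V(2,-1) = 0.000000; V(2,+0) = 12.200000; V(2,+1) = 39.486015; V(2,+2) = 73.662606
Backward induction: V(k, j) = exp(-r*dt) * [p_u * V(k+1, j+1) + p_m * V(k+1, j) + p_d * V(k+1, j-1)]
  V(1,-1) = exp(-r*dt) * [p_u*12.200000 + p_m*0.000000 + p_d*0.000000] = 3.296772
  V(1,+0) = exp(-r*dt) * [p_u*39.486015 + p_m*12.200000 + p_d*0.000000] = 18.306935
  V(1,+1) = exp(-r*dt) * [p_u*73.662606 + p_m*39.486015 + p_d*12.200000] = 45.143994
  V(0,+0) = exp(-r*dt) * [p_u*45.143994 + p_m*18.306935 + p_d*3.296772] = 23.799535


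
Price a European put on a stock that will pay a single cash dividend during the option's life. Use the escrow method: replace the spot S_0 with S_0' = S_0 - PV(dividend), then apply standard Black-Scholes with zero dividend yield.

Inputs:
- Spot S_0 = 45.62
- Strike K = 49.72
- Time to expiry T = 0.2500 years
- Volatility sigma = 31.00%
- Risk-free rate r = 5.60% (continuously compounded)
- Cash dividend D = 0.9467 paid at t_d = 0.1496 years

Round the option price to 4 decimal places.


PV(D) = D * exp(-r * t_d) = 0.9467 * 0.99165739 = 0.93880206
S_0' = S_0 - PV(D) = 45.6200 - 0.93880206 = 44.68119794
d1 = (ln(S_0'/K) + (r + sigma^2/2)*T) / (sigma*sqrt(T)) = -0.52156117
d2 = d1 - sigma*sqrt(T) = -0.67656117
exp(-rT) = 0.98609754
N(-d1) = 0.69901205; N(-d2) = 0.75065779
P = K * exp(-rT) * N(-d2) - S_0' * N(-d1) = 49.7200 * 0.98609754 * 0.75065779 - 44.68119794 * 0.69901205 = 5.5711

Answer: Price = 5.5711


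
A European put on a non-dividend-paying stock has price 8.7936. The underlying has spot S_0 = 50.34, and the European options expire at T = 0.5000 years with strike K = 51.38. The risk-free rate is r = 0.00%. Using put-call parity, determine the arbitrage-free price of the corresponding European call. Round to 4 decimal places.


Answer: Call price = 7.7536

Derivation:
Put-call parity: C - P = S_0 * exp(-qT) - K * exp(-rT).
S_0 * exp(-qT) = 50.3400 * 1.00000000 = 50.34000000
K * exp(-rT) = 51.3800 * 1.00000000 = 51.38000000
C = P + S*exp(-qT) - K*exp(-rT)
C = 8.7936 + 50.34000000 - 51.38000000 = 7.7536
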